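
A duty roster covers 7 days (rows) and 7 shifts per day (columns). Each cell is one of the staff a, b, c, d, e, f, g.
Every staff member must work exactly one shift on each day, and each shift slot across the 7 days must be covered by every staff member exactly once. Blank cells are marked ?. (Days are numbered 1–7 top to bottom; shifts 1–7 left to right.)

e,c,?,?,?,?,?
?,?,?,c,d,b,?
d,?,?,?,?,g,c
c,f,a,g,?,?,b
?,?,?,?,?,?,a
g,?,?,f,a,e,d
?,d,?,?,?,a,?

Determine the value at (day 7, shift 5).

c

Day 4, shift 5: day 4 has {a, b, c, f, g} and shift 5 has {a, d}, leaving only e.
Day 4, shift 6: day 4 has {a, b, c, e, f, g} and shift 6 has {a, b, e, g}, leaving only d.
Day 1, shift 6: day 1 has {c, e} and shift 6 has {a, b, d, e, g}, leaving only f.
Day 1, shift 7: day 1 has {c, e, f} and shift 7 has {a, b, c, d}, leaving only g.
Day 1, shift 5: day 1 has {c, e, f, g} and shift 5 has {a, d, e}, leaving only b.
Day 1, shift 3: day 1 has {b, c, e, f, g} and shift 3 has {a}, leaving only d.
Day 1, shift 4: day 1 has {b, c, d, e, f, g} and shift 4 has {c, f, g}, leaving only a.
Day 3, shift 5: day 3 has {c, d, g} and shift 5 has {a, b, d, e}, leaving only f.
Day 5, shift 6: day 5 has {a} and shift 6 has {a, b, d, e, f, g}, leaving only c.
Day 5, shift 5: day 5 has {a, c} and shift 5 has {a, b, d, e, f}, leaving only g.
Day 7 already has {a, d} and shift 5 already has {a, b, d, e, f, g}, so day 7, shift 5 must be c.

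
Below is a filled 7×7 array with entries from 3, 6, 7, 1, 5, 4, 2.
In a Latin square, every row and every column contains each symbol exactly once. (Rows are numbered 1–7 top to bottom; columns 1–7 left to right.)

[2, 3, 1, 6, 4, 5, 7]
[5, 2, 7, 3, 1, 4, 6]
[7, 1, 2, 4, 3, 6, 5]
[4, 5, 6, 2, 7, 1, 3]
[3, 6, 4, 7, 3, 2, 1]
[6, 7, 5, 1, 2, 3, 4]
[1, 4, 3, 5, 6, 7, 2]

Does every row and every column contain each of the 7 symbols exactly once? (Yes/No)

No

Column 5 contains 3 twice (at rows 3 and 5), so it is not a permutation.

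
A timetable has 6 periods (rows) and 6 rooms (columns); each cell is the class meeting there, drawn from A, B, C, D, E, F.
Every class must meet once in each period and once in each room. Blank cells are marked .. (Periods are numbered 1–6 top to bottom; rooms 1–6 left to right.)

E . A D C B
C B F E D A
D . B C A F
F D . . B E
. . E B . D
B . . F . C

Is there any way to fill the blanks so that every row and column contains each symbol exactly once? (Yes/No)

No period or room among the givens repeats a symbol, and propagating forced cells runs into no contradiction.
One valid completion exists (for instance, E F A D C B / C B F E D A / D E B C A F / F D C A B E / A C E B F D / B A D F E C).

Yes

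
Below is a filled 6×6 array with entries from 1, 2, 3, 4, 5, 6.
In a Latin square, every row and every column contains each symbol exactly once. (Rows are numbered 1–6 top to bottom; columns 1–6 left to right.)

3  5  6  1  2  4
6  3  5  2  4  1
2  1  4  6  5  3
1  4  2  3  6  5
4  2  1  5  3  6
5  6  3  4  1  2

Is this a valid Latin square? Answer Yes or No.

Each row is a permutation of the 6 symbols, and so is each column.

Yes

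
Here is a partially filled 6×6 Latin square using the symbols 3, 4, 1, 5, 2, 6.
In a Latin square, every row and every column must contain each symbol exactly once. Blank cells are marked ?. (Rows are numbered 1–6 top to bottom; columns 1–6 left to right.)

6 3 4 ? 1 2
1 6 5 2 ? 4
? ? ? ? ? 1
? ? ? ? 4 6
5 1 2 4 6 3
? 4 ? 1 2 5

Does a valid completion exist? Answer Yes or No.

Yes

No row or column among the givens repeats a symbol, and propagating forced cells runs into no contradiction.
One valid completion exists (for instance, 6 3 4 5 1 2 / 1 6 5 2 3 4 / 4 2 3 6 5 1 / 2 5 1 3 4 6 / 5 1 2 4 6 3 / 3 4 6 1 2 5).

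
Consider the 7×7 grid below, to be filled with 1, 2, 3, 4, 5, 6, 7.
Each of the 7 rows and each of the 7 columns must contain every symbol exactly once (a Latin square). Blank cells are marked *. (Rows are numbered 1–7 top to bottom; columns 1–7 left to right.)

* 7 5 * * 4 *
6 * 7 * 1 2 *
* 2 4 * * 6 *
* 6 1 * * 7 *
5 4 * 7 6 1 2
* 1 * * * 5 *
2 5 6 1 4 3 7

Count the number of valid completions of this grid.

9

Row 1, column 1: eliminating its row and column leaves {1, 3}.
Row 1, column 4: eliminating its row and column leaves {2, 3, 6}.
Row 1, column 5: eliminating its row and column leaves {2, 3}.
Row 1, column 7: eliminating its row and column leaves {1, 3, 6}.
Row 2, column 2: eliminating its row and column leaves {3}.
Row 2, column 4: eliminating its row and column leaves {3, 4, 5}.
Row 2, column 7: eliminating its row and column leaves {3, 4, 5}.
Row 3, column 1: eliminating its row and column leaves {1, 3, 7}.
Row 3, column 4: eliminating its row and column leaves {3, 5}.
Row 3, column 5: eliminating its row and column leaves {3, 5, 7}.
Row 3, column 7: eliminating its row and column leaves {1, 3, 5}.
Row 4, column 1: eliminating its row and column leaves {3, 4}.
Row 4, column 4: eliminating its row and column leaves {2, 3, 4, 5}.
Row 4, column 5: eliminating its row and column leaves {2, 3, 5}.
Row 4, column 7: eliminating its row and column leaves {3, 4, 5}.
Row 5, column 3: eliminating its row and column leaves {3}.
Row 6, column 1: eliminating its row and column leaves {3, 4, 7}.
Row 6, column 3: eliminating its row and column leaves {2, 3}.
Row 6, column 4: eliminating its row and column leaves {2, 3, 4, 6}.
Row 6, column 5: eliminating its row and column leaves {2, 3, 7}.
Row 6, column 7: eliminating its row and column leaves {3, 4, 6}.
Enumerating the assignments across these blanks that avoid any row or column repeat gives 9 completions.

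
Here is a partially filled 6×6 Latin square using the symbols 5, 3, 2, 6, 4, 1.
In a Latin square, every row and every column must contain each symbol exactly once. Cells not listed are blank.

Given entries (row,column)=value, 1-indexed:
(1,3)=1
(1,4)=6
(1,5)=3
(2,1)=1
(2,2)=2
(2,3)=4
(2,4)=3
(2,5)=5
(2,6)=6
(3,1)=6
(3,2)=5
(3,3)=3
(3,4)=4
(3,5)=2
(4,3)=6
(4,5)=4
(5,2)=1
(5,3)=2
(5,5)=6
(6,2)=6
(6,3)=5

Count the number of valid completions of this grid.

Row 1, column 1: eliminating its row and column leaves {5, 2, 4}.
Row 1, column 2: eliminating its row and column leaves {4}.
Row 1, column 6: eliminating its row and column leaves {5, 2, 4}.
Row 3, column 6: eliminating its row and column leaves {1}.
Row 4, column 1: eliminating its row and column leaves {5, 3, 2}.
Row 4, column 2: eliminating its row and column leaves {3}.
Row 4, column 4: eliminating its row and column leaves {5, 2, 1}.
Row 4, column 6: eliminating its row and column leaves {5, 3, 2, 1}.
Row 5, column 1: eliminating its row and column leaves {5, 3, 4}.
Row 5, column 4: eliminating its row and column leaves {5}.
Row 5, column 6: eliminating its row and column leaves {5, 3, 4}.
Row 6, column 1: eliminating its row and column leaves {3, 2, 4}.
Row 6, column 4: eliminating its row and column leaves {2, 1}.
Row 6, column 5: eliminating its row and column leaves {1}.
Row 6, column 6: eliminating its row and column leaves {3, 2, 4, 1}.
Enumerating the assignments across these blanks that avoid any row or column repeat gives 4 completions.

4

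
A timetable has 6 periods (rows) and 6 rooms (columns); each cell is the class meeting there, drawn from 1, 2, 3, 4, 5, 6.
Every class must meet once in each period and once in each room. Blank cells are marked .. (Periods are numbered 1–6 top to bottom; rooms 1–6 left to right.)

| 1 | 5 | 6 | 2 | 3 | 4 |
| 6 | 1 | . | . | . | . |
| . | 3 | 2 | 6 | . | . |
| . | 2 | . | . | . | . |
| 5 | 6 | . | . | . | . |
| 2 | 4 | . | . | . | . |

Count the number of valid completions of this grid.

40

Period 2, room 3: eliminating its period and room leaves {3, 4, 5}.
Period 2, room 4: eliminating its period and room leaves {3, 4, 5}.
Period 2, room 5: eliminating its period and room leaves {2, 4, 5}.
Period 2, room 6: eliminating its period and room leaves {2, 3, 5}.
Period 3, room 1: eliminating its period and room leaves {4}.
Period 3, room 5: eliminating its period and room leaves {1, 4, 5}.
Period 3, room 6: eliminating its period and room leaves {1, 5}.
Period 4, room 1: eliminating its period and room leaves {3, 4}.
Period 4, room 3: eliminating its period and room leaves {1, 3, 4, 5}.
Period 4, room 4: eliminating its period and room leaves {1, 3, 4, 5}.
Period 4, room 5: eliminating its period and room leaves {1, 4, 5, 6}.
Period 4, room 6: eliminating its period and room leaves {1, 3, 5, 6}.
Period 5, room 3: eliminating its period and room leaves {1, 3, 4}.
Period 5, room 4: eliminating its period and room leaves {1, 3, 4}.
Period 5, room 5: eliminating its period and room leaves {1, 2, 4}.
Period 5, room 6: eliminating its period and room leaves {1, 2, 3}.
Period 6, room 3: eliminating its period and room leaves {1, 3, 5}.
Period 6, room 4: eliminating its period and room leaves {1, 3, 5}.
Period 6, room 5: eliminating its period and room leaves {1, 5, 6}.
Period 6, room 6: eliminating its period and room leaves {1, 3, 5, 6}.
Enumerating the assignments across these blanks that avoid any period or room repeat gives 40 completions.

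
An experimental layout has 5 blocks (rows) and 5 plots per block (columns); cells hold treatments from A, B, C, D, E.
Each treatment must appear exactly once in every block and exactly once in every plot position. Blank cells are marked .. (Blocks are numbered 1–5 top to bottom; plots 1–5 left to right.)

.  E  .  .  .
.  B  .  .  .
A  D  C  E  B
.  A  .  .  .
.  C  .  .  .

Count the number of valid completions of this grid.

56

Block 1, plot 1: eliminating its block and plot leaves {B, C, D}.
Block 1, plot 3: eliminating its block and plot leaves {A, B, D}.
Block 1, plot 4: eliminating its block and plot leaves {A, B, C, D}.
Block 1, plot 5: eliminating its block and plot leaves {A, C, D}.
Block 2, plot 1: eliminating its block and plot leaves {C, D, E}.
Block 2, plot 3: eliminating its block and plot leaves {A, D, E}.
Block 2, plot 4: eliminating its block and plot leaves {A, C, D}.
Block 2, plot 5: eliminating its block and plot leaves {A, C, D, E}.
Block 4, plot 1: eliminating its block and plot leaves {B, C, D, E}.
Block 4, plot 3: eliminating its block and plot leaves {B, D, E}.
Block 4, plot 4: eliminating its block and plot leaves {B, C, D}.
Block 4, plot 5: eliminating its block and plot leaves {C, D, E}.
Block 5, plot 1: eliminating its block and plot leaves {B, D, E}.
Block 5, plot 3: eliminating its block and plot leaves {A, B, D, E}.
Block 5, plot 4: eliminating its block and plot leaves {A, B, D}.
Block 5, plot 5: eliminating its block and plot leaves {A, D, E}.
Enumerating the assignments across these blanks that avoid any block or plot repeat gives 56 completions.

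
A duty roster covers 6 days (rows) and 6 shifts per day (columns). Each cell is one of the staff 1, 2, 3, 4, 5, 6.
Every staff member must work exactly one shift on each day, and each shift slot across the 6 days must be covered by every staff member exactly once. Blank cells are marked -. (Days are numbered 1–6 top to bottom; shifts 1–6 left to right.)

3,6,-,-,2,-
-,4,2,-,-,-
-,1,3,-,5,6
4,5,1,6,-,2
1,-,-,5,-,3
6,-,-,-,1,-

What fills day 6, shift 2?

Day 2, shift 1: day 2 has {2, 4} and shift 1 has {1, 3, 4, 6}, leaving only 5.
Day 2, shift 6: day 2 has {2, 4, 5} and shift 6 has {2, 3, 6}, leaving only 1.
Day 2, shift 4: day 2 has {1, 2, 4, 5} and shift 4 has {5, 6}, leaving only 3.
Day 2, shift 5: day 2 has {1, 2, 3, 4, 5} and shift 5 has {1, 2, 5}, leaving only 6.
Day 3, shift 1: day 3 has {1, 3, 5, 6} and shift 1 has {1, 3, 4, 5, 6}, leaving only 2.
Day 3, shift 4: day 3 has {1, 2, 3, 5, 6} and shift 4 has {3, 5, 6}, leaving only 4.
Day 1, shift 4: day 1 has {2, 3, 6} and shift 4 has {3, 4, 5, 6}, leaving only 1.
Day 4, shift 5: day 4 has {1, 2, 4, 5, 6} and shift 5 has {1, 2, 5, 6}, leaving only 3.
Day 5, shift 2: day 5 has {1, 3, 5} and shift 2 has {1, 4, 5, 6}, leaving only 2.
Day 6 already has {1, 6} and shift 2 already has {1, 2, 4, 5, 6}, so day 6, shift 2 must be 3.

3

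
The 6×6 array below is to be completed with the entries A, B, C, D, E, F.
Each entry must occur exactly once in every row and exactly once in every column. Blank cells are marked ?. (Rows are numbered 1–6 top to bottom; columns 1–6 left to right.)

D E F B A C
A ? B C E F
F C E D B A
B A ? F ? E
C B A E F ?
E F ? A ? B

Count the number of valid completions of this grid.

Row 2, column 2: eliminating its row and column leaves {D}.
Row 4, column 3: eliminating its row and column leaves {C, D}.
Row 4, column 5: eliminating its row and column leaves {C, D}.
Row 5, column 6: eliminating its row and column leaves {D}.
Row 6, column 3: eliminating its row and column leaves {C, D}.
Row 6, column 5: eliminating its row and column leaves {C, D}.
Enumerating the assignments across these blanks that avoid any row or column repeat gives 2 completions.

2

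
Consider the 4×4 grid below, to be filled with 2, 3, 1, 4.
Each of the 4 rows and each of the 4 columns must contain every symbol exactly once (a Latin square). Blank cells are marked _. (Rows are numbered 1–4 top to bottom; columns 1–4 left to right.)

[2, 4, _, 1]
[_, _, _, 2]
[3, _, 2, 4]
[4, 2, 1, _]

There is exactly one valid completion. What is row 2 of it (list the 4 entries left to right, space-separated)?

1 3 4 2

Row 2, column 1: row 2 has {2} and column 1 has {2, 3, 4}, leaving only 1.
Row 2, column 2: row 2 has {2, 1} and column 2 has {2, 4}, leaving only 3.
Row 2, column 3: row 2 has {2, 3, 1} and column 3 has {2, 1}, leaving only 4.
So row 2 reads: 1 3 4 2.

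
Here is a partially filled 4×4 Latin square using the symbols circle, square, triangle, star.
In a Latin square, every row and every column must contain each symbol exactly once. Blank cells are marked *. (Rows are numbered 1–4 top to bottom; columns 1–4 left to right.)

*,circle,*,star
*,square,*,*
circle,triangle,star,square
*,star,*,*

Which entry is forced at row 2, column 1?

Row 2, column 1 is narrowed to {triangle, star}.
If it were triangle, then row 4, column 1 would be left with no valid symbol.
So row 2, column 1 must be star.

star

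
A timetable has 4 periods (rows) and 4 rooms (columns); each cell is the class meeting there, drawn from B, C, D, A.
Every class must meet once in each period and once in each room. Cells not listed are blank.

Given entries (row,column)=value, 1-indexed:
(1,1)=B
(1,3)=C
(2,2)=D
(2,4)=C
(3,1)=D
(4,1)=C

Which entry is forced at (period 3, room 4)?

B

Period 1, room 2: period 1 has {B, C} and room 2 has {D}, leaving only A.
Period 1, room 4: period 1 has {B, C, A} and room 4 has {C}, leaving only D.
Period 2, room 1: period 2 has {C, D} and room 1 has {B, C, D}, leaving only A.
Period 2, room 3: period 2 has {C, D, A} and room 3 has {C}, leaving only B.
Period 3, room 3: period 3 has {D} and room 3 has {B, C}, leaving only A.
Period 3 already has {D, A} and room 4 already has {C, D}, so period 3, room 4 must be B.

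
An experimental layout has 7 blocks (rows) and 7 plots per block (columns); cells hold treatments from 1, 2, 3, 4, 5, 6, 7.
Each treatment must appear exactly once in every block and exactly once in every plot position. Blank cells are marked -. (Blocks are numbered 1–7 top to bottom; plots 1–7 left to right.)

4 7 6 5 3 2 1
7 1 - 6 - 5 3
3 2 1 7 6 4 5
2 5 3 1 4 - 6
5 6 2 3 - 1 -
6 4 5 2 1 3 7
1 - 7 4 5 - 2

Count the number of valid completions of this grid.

1

Block 2, plot 3: eliminating its block and plot leaves {4}.
Block 2, plot 5: eliminating its block and plot leaves {2}.
Block 4, plot 6: eliminating its block and plot leaves {7}.
Block 5, plot 5: eliminating its block and plot leaves {7}.
Block 5, plot 7: eliminating its block and plot leaves {4}.
Block 7, plot 2: eliminating its block and plot leaves {3}.
Block 7, plot 6: eliminating its block and plot leaves {6}.
Only one assignment across all blanks avoids any block or plot repeat, giving 1 completion.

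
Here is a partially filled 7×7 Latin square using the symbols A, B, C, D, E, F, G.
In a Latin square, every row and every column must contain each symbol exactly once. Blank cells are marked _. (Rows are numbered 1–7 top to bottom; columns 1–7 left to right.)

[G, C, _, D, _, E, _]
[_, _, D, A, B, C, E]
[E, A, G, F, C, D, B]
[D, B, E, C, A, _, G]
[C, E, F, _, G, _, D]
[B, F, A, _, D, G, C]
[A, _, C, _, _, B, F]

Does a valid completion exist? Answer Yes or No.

Yes

No row or column among the givens repeats a symbol, and propagating forced cells runs into no contradiction.
One valid completion exists (for instance, G C B D F E A / F G D A B C E / E A G F C D B / D B E C A F G / C E F B G A D / B F A E D G C / A D C G E B F).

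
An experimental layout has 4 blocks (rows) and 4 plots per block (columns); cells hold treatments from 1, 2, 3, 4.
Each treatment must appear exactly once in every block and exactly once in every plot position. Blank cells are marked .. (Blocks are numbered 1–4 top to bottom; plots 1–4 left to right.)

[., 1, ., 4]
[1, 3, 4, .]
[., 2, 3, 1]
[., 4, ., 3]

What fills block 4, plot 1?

Block 4 already has {3, 4} and plot 1 already has {1}, so block 4, plot 1 must be 2.

2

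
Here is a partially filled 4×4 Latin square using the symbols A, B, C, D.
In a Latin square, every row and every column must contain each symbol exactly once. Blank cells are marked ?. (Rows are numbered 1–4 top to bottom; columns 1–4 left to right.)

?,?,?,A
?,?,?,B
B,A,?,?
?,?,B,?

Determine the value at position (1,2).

B

Row 1, column 2 is narrowed to {B, C, D}.
If it were C, then row 1, column 3 would be left with no valid symbol.
If it were D, then row 1, column 3 would be left with no valid symbol.
So row 1, column 2 must be B.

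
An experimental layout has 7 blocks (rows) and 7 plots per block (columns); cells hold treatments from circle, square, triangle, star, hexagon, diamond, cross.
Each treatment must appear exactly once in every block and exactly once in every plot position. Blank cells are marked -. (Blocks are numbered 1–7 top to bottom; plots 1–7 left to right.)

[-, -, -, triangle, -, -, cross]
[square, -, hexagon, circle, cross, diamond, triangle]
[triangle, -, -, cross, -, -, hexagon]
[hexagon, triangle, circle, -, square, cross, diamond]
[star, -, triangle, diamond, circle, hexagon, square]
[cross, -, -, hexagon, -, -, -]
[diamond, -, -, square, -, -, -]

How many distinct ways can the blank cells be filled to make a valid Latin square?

Block 1, plot 1: eliminating its block and plot leaves {circle}.
Block 1, plot 2: eliminating its block and plot leaves {circle, square, star, hexagon, diamond}.
Block 1, plot 3: eliminating its block and plot leaves {square, star, diamond}.
Block 1, plot 5: eliminating its block and plot leaves {star, hexagon, diamond}.
Block 1, plot 6: eliminating its block and plot leaves {circle, square, star}.
Block 2, plot 2: eliminating its block and plot leaves {star}.
Block 3, plot 2: eliminating its block and plot leaves {circle, square, star, diamond}.
Block 3, plot 3: eliminating its block and plot leaves {square, star, diamond}.
Block 3, plot 5: eliminating its block and plot leaves {star, diamond}.
Block 3, plot 6: eliminating its block and plot leaves {circle, square, star}.
Block 4, plot 4: eliminating its block and plot leaves {star}.
Block 5, plot 2: eliminating its block and plot leaves {cross}.
Block 6, plot 2: eliminating its block and plot leaves {circle, square, star, diamond}.
Block 6, plot 3: eliminating its block and plot leaves {square, star, diamond}.
Block 6, plot 5: eliminating its block and plot leaves {triangle, star, diamond}.
Block 6, plot 6: eliminating its block and plot leaves {circle, square, triangle, star}.
Block 6, plot 7: eliminating its block and plot leaves {circle, star}.
Block 7, plot 2: eliminating its block and plot leaves {circle, star, hexagon, cross}.
Block 7, plot 3: eliminating its block and plot leaves {star, cross}.
Block 7, plot 5: eliminating its block and plot leaves {triangle, star, hexagon}.
Block 7, plot 6: eliminating its block and plot leaves {circle, triangle, star}.
Block 7, plot 7: eliminating its block and plot leaves {circle, star}.
Enumerating the assignments across these blanks that avoid any block or plot repeat gives 13 completions.

13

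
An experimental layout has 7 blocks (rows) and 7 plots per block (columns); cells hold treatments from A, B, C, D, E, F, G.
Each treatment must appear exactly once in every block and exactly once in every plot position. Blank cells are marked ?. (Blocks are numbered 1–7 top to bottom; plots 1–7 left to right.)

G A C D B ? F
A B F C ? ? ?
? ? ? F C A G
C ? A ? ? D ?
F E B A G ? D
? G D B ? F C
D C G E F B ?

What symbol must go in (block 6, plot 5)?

Block 1, plot 6: block 1 has {A, B, C, D, F, G} and plot 6 has {A, B, D, F}, leaving only E.
Block 2, plot 6: block 2 has {A, B, C, F} and plot 6 has {A, B, D, E, F}, leaving only G.
Block 2, plot 7: block 2 has {A, B, C, F, G} and plot 7 has {C, D, F, G}, leaving only E.
Block 2, plot 5: block 2 has {A, B, C, E, F, G} and plot 5 has {B, C, F, G}, leaving only D.
Block 3, plot 2: block 3 has {A, C, F, G} and plot 2 has {A, B, C, E, G}, leaving only D.
Block 3, plot 3: block 3 has {A, C, D, F, G} and plot 3 has {A, B, C, D, F, G}, leaving only E.
Block 3, plot 1: block 3 has {A, C, D, E, F, G} and plot 1 has {A, C, D, F, G}, leaving only B.
Block 4, plot 2: block 4 has {A, C, D} and plot 2 has {A, B, C, D, E, G}, leaving only F.
Block 4, plot 4: block 4 has {A, C, D, F} and plot 4 has {A, B, C, D, E, F}, leaving only G.
Block 4, plot 5: block 4 has {A, C, D, F, G} and plot 5 has {B, C, D, F, G}, leaving only E.
Block 6 already has {B, C, D, F, G} and plot 5 already has {B, C, D, E, F, G}, so block 6, plot 5 must be A.

A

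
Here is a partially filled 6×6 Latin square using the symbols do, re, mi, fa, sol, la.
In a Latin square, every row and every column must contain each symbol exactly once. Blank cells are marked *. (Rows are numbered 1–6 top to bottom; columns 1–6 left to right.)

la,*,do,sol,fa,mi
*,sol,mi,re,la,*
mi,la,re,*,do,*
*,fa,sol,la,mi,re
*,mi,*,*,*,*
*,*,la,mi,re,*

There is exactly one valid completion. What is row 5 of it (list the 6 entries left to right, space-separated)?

re mi fa do sol la

Row 5, column 3: row 5 has {mi} and column 3 has {do, re, mi, sol, la}, leaving only fa.
Row 5, column 4: row 5 has {mi, fa} and column 4 has {re, mi, sol, la}, leaving only do.
Row 5, column 5: row 5 has {do, mi, fa} and column 5 has {do, re, mi, fa, la}, leaving only sol.
Row 5, column 1: row 5 has {do, mi, fa, sol} and column 1 has {mi, la}, leaving only re.
Row 5, column 6: row 5 has {do, re, mi, fa, sol} and column 6 has {re, mi}, leaving only la.
So row 5 reads: re mi fa do sol la.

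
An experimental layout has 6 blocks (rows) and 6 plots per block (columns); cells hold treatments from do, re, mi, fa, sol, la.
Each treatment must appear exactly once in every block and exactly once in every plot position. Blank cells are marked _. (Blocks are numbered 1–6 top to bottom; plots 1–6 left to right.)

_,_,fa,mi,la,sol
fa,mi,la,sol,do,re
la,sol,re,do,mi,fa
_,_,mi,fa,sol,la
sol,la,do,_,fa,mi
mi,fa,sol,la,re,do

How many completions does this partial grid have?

2

Block 1, plot 1: eliminating its block and plot leaves {do, re}.
Block 1, plot 2: eliminating its block and plot leaves {do, re}.
Block 4, plot 1: eliminating its block and plot leaves {do, re}.
Block 4, plot 2: eliminating its block and plot leaves {do, re}.
Block 5, plot 4: eliminating its block and plot leaves {re}.
Enumerating the assignments across these blanks that avoid any block or plot repeat gives 2 completions.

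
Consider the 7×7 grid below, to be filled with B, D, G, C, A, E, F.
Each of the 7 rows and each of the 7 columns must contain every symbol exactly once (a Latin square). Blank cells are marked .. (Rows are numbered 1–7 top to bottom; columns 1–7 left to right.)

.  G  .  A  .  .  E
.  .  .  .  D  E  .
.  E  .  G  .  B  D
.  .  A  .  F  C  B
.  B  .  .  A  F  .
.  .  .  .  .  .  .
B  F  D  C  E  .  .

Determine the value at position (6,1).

D

Row 1, column 6: row 1 has {G, A, E} and column 6 has {B, C, E, F}, leaving only D.
Row 3, column 5: row 3 has {B, D, G, E} and column 5 has {D, A, E, F}, leaving only C.
Row 1, column 5: row 1 has {D, G, A, E} and column 5 has {D, C, A, E, F}, leaving only B.
Row 3, column 3: row 3 has {B, D, G, C, E} and column 3 has {D, A}, leaving only F.
Row 1, column 3: row 1 has {B, D, G, A, E} and column 3 has {D, A, F}, leaving only C.
Row 1, column 1: row 1 has {B, D, G, C, A, E} and column 1 has {B}, leaving only F.
Row 3, column 1: row 3 has {B, D, G, C, E, F} and column 1 has {B, F}, leaving only A.
Row 4, column 2: row 4 has {B, C, A, F} and column 2 has {B, G, E, F}, leaving only D.
Row 4, column 4: row 4 has {B, D, C, A, F} and column 4 has {G, C, A}, leaving only E.
Row 4, column 1: row 4 has {B, D, C, A, E, F} and column 1 has {B, A, F}, leaving only G.
Row 2, column 1: row 2 has {D, E} and column 1 has {B, G, A, F}, leaving only C.
Row 2, column 2: row 2 has {D, C, E} and column 2 has {B, D, G, E, F}, leaving only A.
Row 5, column 4: row 5 has {B, A, F} and column 4 has {G, C, A, E}, leaving only D.
Row 5, column 1: row 5 has {B, D, A, F} and column 1 has {B, G, C, A, F}, leaving only E.
Row 6 already has {} and column 1 already has {B, G, C, A, E, F}, so row 6, column 1 must be D.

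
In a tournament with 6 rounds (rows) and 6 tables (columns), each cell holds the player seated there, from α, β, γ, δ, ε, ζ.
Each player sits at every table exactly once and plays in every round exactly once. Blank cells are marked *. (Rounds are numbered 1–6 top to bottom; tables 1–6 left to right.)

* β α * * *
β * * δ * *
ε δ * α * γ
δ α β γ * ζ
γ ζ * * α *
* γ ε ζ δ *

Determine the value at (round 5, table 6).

ε

Round 1, table 1: round 1 has {α, β} and table 1 has {β, γ, δ, ε}, leaving only ζ.
Round 1, table 4: round 1 has {α, β, ζ} and table 4 has {α, γ, δ, ζ}, leaving only ε.
Round 1, table 5: round 1 has {α, β, ε, ζ} and table 5 has {α, δ}, leaving only γ.
Round 1, table 6: round 1 has {α, β, γ, ε, ζ} and table 6 has {γ, ζ}, leaving only δ.
Round 2, table 2: round 2 has {β, δ} and table 2 has {α, β, γ, δ, ζ}, leaving only ε.
Round 2, table 5: round 2 has {β, δ, ε} and table 5 has {α, γ, δ}, leaving only ζ.
Round 2, table 3: round 2 has {β, δ, ε, ζ} and table 3 has {α, β, ε}, leaving only γ.
Round 2, table 6: round 2 has {β, γ, δ, ε, ζ} and table 6 has {γ, δ, ζ}, leaving only α.
Round 3, table 3: round 3 has {α, γ, δ, ε} and table 3 has {α, β, γ, ε}, leaving only ζ.
Round 3, table 5: round 3 has {α, γ, δ, ε, ζ} and table 5 has {α, γ, δ, ζ}, leaving only β.
Round 4, table 5: round 4 has {α, β, γ, δ, ζ} and table 5 has {α, β, γ, δ, ζ}, leaving only ε.
Round 5, table 3: round 5 has {α, γ, ζ} and table 3 has {α, β, γ, ε, ζ}, leaving only δ.
Round 5, table 4: round 5 has {α, γ, δ, ζ} and table 4 has {α, γ, δ, ε, ζ}, leaving only β.
Round 5 already has {α, β, γ, δ, ζ} and table 6 already has {α, γ, δ, ζ}, so round 5, table 6 must be ε.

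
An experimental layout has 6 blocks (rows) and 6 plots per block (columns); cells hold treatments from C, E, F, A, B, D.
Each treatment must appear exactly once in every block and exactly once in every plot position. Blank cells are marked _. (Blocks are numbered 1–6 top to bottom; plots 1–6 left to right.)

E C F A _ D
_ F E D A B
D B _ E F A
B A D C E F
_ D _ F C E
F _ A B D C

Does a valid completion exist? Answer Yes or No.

Yes

No block or plot among the givens repeats a symbol, and propagating forced cells runs into no contradiction.
One valid completion exists (for instance, E C F A B D / C F E D A B / D B C E F A / B A D C E F / A D B F C E / F E A B D C).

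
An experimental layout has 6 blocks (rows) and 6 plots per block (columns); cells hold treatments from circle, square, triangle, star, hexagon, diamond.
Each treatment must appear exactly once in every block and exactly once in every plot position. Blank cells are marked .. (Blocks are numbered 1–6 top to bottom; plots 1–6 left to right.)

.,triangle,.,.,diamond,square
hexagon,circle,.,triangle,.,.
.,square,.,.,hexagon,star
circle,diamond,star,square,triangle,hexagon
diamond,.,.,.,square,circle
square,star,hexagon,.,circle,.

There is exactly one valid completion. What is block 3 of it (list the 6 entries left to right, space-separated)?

Block 3, plot 1: block 3 has {square, star, hexagon} and plot 1 has {circle, square, hexagon, diamond}, leaving only triangle.
Block 1, plot 1: block 1 has {square, triangle, diamond} and plot 1 has {circle, square, triangle, hexagon, diamond}, leaving only star.
Block 1, plot 3: block 1 has {square, triangle, star, diamond} and plot 3 has {star, hexagon}, leaving only circle.
Block 3, plot 3: block 3 has {square, triangle, star, hexagon} and plot 3 has {circle, star, hexagon}, leaving only diamond.
Block 3, plot 4: block 3 has {square, triangle, star, hexagon, diamond} and plot 4 has {square, triangle}, leaving only circle.
So block 3 reads: triangle square diamond circle hexagon star.

triangle square diamond circle hexagon star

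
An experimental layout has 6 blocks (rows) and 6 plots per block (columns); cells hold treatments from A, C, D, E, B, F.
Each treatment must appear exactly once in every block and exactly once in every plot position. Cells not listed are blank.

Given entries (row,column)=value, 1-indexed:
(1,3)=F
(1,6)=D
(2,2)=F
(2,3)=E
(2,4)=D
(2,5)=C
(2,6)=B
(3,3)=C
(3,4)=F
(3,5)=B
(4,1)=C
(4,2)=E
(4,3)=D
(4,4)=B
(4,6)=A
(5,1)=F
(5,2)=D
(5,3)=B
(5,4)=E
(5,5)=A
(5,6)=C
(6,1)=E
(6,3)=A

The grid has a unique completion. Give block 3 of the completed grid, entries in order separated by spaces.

D A C F B E

Block 3, plot 2: block 3 has {C, B, F} and plot 2 has {D, E, F}, leaving only A.
Block 3, plot 1: block 3 has {A, C, B, F} and plot 1 has {C, E, F}, leaving only D.
Block 3, plot 6: block 3 has {A, C, D, B, F} and plot 6 has {A, C, D, B}, leaving only E.
So block 3 reads: D A C F B E.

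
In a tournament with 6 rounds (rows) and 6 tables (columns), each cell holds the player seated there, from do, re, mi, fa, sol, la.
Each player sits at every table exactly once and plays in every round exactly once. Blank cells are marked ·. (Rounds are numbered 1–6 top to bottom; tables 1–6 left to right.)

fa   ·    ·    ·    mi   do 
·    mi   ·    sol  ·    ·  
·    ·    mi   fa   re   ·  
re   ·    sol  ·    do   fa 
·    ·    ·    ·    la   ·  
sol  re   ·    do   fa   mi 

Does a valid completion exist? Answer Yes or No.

Round 2, table 5: round 2 together with table 5 already contain {do, re, mi, fa, sol, la} — every symbol — so nothing can go there. The grid has no valid completion.

No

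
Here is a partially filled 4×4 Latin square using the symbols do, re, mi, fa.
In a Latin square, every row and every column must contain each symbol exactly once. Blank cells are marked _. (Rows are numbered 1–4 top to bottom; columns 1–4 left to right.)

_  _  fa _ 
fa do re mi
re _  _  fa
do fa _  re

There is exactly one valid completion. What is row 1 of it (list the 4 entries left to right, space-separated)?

mi re fa do

Row 1, column 1: row 1 has {fa} and column 1 has {do, re, fa}, leaving only mi.
Row 1, column 2: row 1 has {mi, fa} and column 2 has {do, fa}, leaving only re.
Row 1, column 4: row 1 has {re, mi, fa} and column 4 has {re, mi, fa}, leaving only do.
So row 1 reads: mi re fa do.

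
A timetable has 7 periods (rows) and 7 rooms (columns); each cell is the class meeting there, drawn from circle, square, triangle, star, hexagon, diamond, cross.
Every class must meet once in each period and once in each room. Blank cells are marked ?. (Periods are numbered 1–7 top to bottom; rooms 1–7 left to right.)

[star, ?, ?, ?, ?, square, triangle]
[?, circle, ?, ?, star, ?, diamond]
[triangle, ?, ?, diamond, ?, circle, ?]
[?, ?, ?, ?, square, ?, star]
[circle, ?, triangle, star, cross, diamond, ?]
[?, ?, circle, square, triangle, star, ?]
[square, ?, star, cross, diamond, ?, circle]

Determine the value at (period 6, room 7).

Period 3, room 5: period 3 has {circle, triangle, diamond} and room 5 has {square, triangle, star, diamond, cross}, leaving only hexagon.
Period 1, room 5: period 1 has {square, triangle, star} and room 5 has {square, triangle, star, hexagon, diamond, cross}, leaving only circle.
Period 1, room 4: period 1 has {circle, square, triangle, star} and room 4 has {square, star, diamond, cross}, leaving only hexagon.
Period 2, room 4: period 2 has {circle, star, diamond} and room 4 has {square, star, hexagon, diamond, cross}, leaving only triangle.
Period 4, room 4: period 4 has {square, star} and room 4 has {square, triangle, star, hexagon, diamond, cross}, leaving only circle.
Period 6, room 7 is narrowed to {hexagon, cross}.
If it were hexagon, then period 2, room 3 would be left with no valid symbol.
So period 6, room 7 must be cross.

cross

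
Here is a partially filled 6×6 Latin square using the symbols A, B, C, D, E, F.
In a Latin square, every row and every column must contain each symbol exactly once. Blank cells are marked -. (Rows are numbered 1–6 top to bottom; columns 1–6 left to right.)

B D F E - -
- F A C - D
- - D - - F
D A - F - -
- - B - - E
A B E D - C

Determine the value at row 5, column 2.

Row 5 already has {B, E} and column 2 already has {A, B, D, F}, so row 5, column 2 must be C.

C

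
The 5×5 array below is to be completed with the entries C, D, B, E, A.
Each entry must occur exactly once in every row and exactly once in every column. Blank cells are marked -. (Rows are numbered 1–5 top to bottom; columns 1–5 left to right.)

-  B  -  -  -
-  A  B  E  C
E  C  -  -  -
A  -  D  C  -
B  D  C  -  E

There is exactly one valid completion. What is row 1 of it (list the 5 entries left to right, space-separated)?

Row 2, column 1: row 2 has {C, B, E, A} and column 1 has {B, E, A}, leaving only D.
Row 1, column 1: row 1 has {B} and column 1 has {D, B, E, A}, leaving only C.
Row 3, column 3: row 3 has {C, E} and column 3 has {C, D, B}, leaving only A.
Row 1, column 3: row 1 has {C, B} and column 3 has {C, D, B, A}, leaving only E.
Row 4, column 2: row 4 has {C, D, A} and column 2 has {C, D, B, A}, leaving only E.
Row 4, column 5: row 4 has {C, D, E, A} and column 5 has {C, E}, leaving only B.
Row 3, column 5: row 3 has {C, E, A} and column 5 has {C, B, E}, leaving only D.
Row 1, column 5: row 1 has {C, B, E} and column 5 has {C, D, B, E}, leaving only A.
Row 1, column 4: row 1 has {C, B, E, A} and column 4 has {C, E}, leaving only D.
So row 1 reads: C B E D A.

C B E D A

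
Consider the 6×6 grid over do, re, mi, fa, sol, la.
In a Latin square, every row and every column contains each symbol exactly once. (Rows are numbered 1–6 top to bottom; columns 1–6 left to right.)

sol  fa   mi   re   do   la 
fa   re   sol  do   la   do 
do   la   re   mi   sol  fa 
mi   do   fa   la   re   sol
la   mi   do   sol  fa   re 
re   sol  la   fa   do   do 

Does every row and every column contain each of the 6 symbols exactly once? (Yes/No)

Row 2 contains do twice (at columns 4 and 6); row 6 is also not a permutation.

No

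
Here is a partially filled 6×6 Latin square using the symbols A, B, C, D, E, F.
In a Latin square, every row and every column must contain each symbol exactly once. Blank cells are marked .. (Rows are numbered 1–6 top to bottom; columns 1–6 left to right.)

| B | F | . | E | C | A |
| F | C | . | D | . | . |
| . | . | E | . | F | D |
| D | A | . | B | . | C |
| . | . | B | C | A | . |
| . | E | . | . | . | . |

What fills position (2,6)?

E

Row 1, column 3: row 1 has {A, B, C, E, F} and column 3 has {B, E}, leaving only D.
Row 2, column 3: row 2 has {C, D, F} and column 3 has {B, D, E}, leaving only A.
Row 3, column 2: row 3 has {D, E, F} and column 2 has {A, C, E, F}, leaving only B.
Row 3, column 4: row 3 has {B, D, E, F} and column 4 has {B, C, D, E}, leaving only A.
Row 3, column 1: row 3 has {A, B, D, E, F} and column 1 has {B, D, F}, leaving only C.
Row 4, column 3: row 4 has {A, B, C, D} and column 3 has {A, B, D, E}, leaving only F.
Row 4, column 5: row 4 has {A, B, C, D, F} and column 5 has {A, C, F}, leaving only E.
Row 2, column 5: row 2 has {A, C, D, F} and column 5 has {A, C, E, F}, leaving only B.
Row 2 already has {A, B, C, D, F} and column 6 already has {A, C, D}, so row 2, column 6 must be E.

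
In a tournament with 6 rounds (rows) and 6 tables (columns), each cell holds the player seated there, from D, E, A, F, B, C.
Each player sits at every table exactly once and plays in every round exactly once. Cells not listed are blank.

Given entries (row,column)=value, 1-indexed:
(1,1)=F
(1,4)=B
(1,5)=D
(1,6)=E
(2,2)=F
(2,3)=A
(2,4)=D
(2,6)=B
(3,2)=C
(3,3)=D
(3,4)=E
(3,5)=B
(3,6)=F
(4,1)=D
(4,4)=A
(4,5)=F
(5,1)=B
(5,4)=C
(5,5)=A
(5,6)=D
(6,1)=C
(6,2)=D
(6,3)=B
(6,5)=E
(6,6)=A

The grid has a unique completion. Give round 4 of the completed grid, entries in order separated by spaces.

D B E A F C

Round 4, table 6: round 4 has {D, A, F} and table 6 has {D, E, A, F, B}, leaving only C.
Round 4, table 3: round 4 has {D, A, F, C} and table 3 has {D, A, B}, leaving only E.
Round 4, table 2: round 4 has {D, E, A, F, C} and table 2 has {D, F, C}, leaving only B.
So round 4 reads: D B E A F C.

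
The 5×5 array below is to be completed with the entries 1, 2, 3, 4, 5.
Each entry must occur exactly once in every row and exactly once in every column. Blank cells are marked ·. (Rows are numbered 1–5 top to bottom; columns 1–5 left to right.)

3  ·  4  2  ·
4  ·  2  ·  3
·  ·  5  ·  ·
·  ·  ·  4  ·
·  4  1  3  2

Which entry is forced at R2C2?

Row 3, column 4: row 3 has {5} and column 4 has {2, 3, 4}, leaving only 1.
Row 2, column 4: row 2 has {2, 3, 4} and column 4 has {1, 2, 3, 4}, leaving only 5.
Row 2 already has {2, 3, 4, 5} and column 2 already has {4}, so row 2, column 2 must be 1.

1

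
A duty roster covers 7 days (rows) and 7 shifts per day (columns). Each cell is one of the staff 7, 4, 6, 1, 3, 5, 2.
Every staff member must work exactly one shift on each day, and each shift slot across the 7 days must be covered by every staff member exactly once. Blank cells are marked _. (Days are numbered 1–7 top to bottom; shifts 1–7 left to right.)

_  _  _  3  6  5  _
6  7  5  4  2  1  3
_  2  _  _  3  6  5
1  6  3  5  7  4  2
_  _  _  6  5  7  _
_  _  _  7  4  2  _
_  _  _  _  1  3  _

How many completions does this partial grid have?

Day 1, shift 1: eliminating its day and shift leaves {7, 4, 2}.
Day 1, shift 2: eliminating its day and shift leaves {4, 1}.
Day 1, shift 3: eliminating its day and shift leaves {7, 4, 1, 2}.
Day 1, shift 7: eliminating its day and shift leaves {7, 4, 1}.
Day 3, shift 1: eliminating its day and shift leaves {7, 4}.
Day 3, shift 3: eliminating its day and shift leaves {7, 4, 1}.
Day 3, shift 4: eliminating its day and shift leaves {1}.
Day 5, shift 1: eliminating its day and shift leaves {4, 3, 2}.
Day 5, shift 2: eliminating its day and shift leaves {4, 1, 3}.
Day 5, shift 3: eliminating its day and shift leaves {4, 1, 2}.
Day 5, shift 7: eliminating its day and shift leaves {4, 1}.
Day 6, shift 1: eliminating its day and shift leaves {3, 5}.
Day 6, shift 2: eliminating its day and shift leaves {1, 3, 5}.
Day 6, shift 3: eliminating its day and shift leaves {6, 1}.
Day 6, shift 7: eliminating its day and shift leaves {6, 1}.
Day 7, shift 1: eliminating its day and shift leaves {7, 4, 5, 2}.
Day 7, shift 2: eliminating its day and shift leaves {4, 5}.
Day 7, shift 3: eliminating its day and shift leaves {7, 4, 6, 2}.
Day 7, shift 4: eliminating its day and shift leaves {2}.
Day 7, shift 7: eliminating its day and shift leaves {7, 4, 6}.
Enumerating the assignments across these blanks that avoid any day or shift repeat gives 8 completions.

8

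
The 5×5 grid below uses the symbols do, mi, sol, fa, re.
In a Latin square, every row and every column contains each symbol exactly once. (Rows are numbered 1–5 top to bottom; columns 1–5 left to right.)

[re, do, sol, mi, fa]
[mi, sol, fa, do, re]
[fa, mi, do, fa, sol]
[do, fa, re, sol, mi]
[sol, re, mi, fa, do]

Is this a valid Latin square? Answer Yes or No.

Row 3 contains fa twice (at columns 1 and 4), so it is not a permutation.

No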